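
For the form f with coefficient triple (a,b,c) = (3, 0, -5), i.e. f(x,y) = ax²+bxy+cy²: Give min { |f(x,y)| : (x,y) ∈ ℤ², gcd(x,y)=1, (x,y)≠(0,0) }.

descent: ρ → (-5,0,3)
descent: ρ → (3,6,-2)  [lands on river]
river: ρ → (-2,6,3)
closes: descent 2, river 2
min |a| on river = 2

2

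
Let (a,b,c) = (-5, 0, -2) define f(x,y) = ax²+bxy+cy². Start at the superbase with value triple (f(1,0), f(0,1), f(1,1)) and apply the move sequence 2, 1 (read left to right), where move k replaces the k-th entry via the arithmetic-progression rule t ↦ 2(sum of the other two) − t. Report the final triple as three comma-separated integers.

start (-5,-2,-7) = (f(1,0),f(0,1),f(1,1))
replace slot 2: 2·((-5)+(-7)) − (-2) = -22 → (-5,-22,-7)
replace slot 1: 2·((-22)+(-7)) − (-5) = -53 → (-53,-22,-7)

-53,-22,-7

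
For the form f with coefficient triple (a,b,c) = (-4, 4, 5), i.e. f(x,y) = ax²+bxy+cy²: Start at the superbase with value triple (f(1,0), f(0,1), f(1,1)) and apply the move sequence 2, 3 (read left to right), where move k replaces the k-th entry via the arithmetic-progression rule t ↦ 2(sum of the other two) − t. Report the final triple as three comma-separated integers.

start (-4,5,5) = (f(1,0),f(0,1),f(1,1))
replace slot 2: 2·((-4)+5) − 5 = -3 → (-4,-3,5)
replace slot 3: 2·((-4)+(-3)) − 5 = -19 → (-4,-3,-19)

-4,-3,-19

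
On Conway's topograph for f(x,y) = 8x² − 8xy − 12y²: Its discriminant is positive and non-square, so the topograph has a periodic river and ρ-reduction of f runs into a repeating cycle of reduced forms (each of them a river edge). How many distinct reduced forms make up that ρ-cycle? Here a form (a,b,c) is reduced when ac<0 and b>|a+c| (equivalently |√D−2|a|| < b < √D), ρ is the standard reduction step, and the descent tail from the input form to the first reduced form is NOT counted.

D = 448, ⌊√D⌋ = 21
descent: ρ → (-12,8,8)  [lands on river]
river: ρ → (8,8,-12)
river: ρ → (-12,16,4)
river: ρ → (4,16,-12)
ρ-cycle length = 4 (tail of 1 descent step not counted)

4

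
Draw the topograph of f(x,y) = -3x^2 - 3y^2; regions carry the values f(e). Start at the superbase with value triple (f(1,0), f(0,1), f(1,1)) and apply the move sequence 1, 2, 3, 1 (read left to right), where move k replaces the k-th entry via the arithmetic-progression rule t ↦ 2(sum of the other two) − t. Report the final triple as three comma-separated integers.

start (-3,-3,-6) = (f(1,0),f(0,1),f(1,1))
replace slot 1: 2·((-3)+(-6)) − (-3) = -15 → (-15,-3,-6)
replace slot 2: 2·((-15)+(-6)) − (-3) = -39 → (-15,-39,-6)
replace slot 3: 2·((-15)+(-39)) − (-6) = -102 → (-15,-39,-102)
replace slot 1: 2·((-39)+(-102)) − (-15) = -267 → (-267,-39,-102)

-267,-39,-102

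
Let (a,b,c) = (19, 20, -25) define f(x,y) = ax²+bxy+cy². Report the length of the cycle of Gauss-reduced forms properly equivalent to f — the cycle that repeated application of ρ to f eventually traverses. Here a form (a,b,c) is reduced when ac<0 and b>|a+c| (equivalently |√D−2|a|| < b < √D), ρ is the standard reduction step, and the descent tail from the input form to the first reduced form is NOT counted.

D = 2300, ⌊√D⌋ = 47
river: ρ → (-25,30,14)
river: ρ → (14,26,-29)
river: ρ → (-29,32,11)
river: ρ → (11,34,-26)
river: ρ → (-26,18,19)
river: ρ → (19,20,-25)
ρ-cycle length = 6 (tail of 0 descent steps not counted)

6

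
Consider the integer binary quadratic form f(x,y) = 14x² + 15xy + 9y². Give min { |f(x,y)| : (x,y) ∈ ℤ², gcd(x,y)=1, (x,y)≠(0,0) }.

translate: b→-13 (≡15 mod 28), so (14,15,9)→(14,-13,8)
flip: (14,-13,8)→(8,13,14)
translate: b→-3 (≡13 mod 16), so (8,13,14)→(8,-3,9)
reduced (well bottom): (8,-3,9) with a≤c, −a<b≤a
well minimum = a = 8

8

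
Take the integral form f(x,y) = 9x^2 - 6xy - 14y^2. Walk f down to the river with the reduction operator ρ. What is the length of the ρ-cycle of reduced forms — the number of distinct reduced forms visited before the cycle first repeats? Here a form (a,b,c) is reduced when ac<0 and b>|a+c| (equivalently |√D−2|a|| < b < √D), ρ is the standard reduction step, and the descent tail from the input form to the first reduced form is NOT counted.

D = 540, ⌊√D⌋ = 23
descent: ρ → (-14,6,9)  [lands on river]
river: ρ → (9,12,-11)
river: ρ → (-11,10,10)
river: ρ → (10,10,-11)
river: ρ → (-11,12,9)
river: ρ → (9,6,-14)
river: ρ → (-14,22,1)
river: ρ → (1,22,-14)
ρ-cycle length = 8 (tail of 1 descent step not counted)

8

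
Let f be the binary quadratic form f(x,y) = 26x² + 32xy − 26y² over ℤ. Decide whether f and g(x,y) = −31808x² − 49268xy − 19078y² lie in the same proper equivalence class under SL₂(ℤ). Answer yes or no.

D₁ = 3728, D₂ = 3728
river cycle of f (length 22): (-26, 20, 32), (32, 44, -14), (-14, 40, 38), (38, 36, -16), (-16, 60, 2), (2, 60, -16), (-16, 36, 38), (38, 40, -14), (-14, 44, 32), (32, 20, -26), … (12 more)
river cycle of g (length 22): (-26, 20, 32), (32, 44, -14), (-14, 40, 38), (38, 36, -16), (-16, 60, 2), (2, 60, -16), (-16, 36, 38), (38, 40, -14), (-14, 44, 32), (32, 20, -26), … (12 more)
cycles coincide ⇒ equivalent

yes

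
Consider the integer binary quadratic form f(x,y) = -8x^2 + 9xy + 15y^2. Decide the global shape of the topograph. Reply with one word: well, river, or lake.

D = b²−4ac = 9² − 4·(-8)·15 = 561
D > 0 non-square ⇒ indefinite ⇒ periodic river

river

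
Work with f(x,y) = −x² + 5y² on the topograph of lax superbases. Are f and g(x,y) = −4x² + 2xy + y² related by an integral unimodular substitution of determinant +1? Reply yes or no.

D₁ = 20, D₂ = 20
river cycle of f (length 2): (-1, 4, 1), (1, 4, -1)
river cycle of g (length 2): (1, 4, -1), (-1, 4, 1)
cycles coincide ⇒ equivalent

yes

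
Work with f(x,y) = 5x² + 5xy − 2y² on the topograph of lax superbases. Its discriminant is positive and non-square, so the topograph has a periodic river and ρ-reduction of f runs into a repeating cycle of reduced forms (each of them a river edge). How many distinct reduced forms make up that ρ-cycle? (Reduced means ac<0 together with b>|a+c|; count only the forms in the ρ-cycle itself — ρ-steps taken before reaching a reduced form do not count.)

D = 65, ⌊√D⌋ = 8
river: ρ → (-2,7,2)
river: ρ → (2,5,-5)
river: ρ → (-5,5,2)
river: ρ → (2,7,-2)
river: ρ → (-2,5,5)
river: ρ → (5,5,-2)
ρ-cycle length = 6 (tail of 0 descent steps not counted)

6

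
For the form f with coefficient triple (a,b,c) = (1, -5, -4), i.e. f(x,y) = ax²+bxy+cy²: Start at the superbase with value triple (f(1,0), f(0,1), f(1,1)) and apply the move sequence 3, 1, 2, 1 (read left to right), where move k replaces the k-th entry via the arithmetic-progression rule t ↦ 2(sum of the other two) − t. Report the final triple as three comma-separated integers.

start (1,-4,-8) = (f(1,0),f(0,1),f(1,1))
replace slot 3: 2·(1+(-4)) − (-8) = 2 → (1,-4,2)
replace slot 1: 2·((-4)+2) − 1 = -5 → (-5,-4,2)
replace slot 2: 2·((-5)+2) − (-4) = -2 → (-5,-2,2)
replace slot 1: 2·((-2)+2) − (-5) = 5 → (5,-2,2)

5,-2,2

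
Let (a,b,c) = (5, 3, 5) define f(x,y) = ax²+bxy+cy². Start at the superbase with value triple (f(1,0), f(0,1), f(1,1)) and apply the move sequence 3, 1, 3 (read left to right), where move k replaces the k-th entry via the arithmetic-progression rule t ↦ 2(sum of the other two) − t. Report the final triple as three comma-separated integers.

start (5,5,13) = (f(1,0),f(0,1),f(1,1))
replace slot 3: 2·(5+5) − 13 = 7 → (5,5,7)
replace slot 1: 2·(5+7) − 5 = 19 → (19,5,7)
replace slot 3: 2·(19+5) − 7 = 41 → (19,5,41)

19,5,41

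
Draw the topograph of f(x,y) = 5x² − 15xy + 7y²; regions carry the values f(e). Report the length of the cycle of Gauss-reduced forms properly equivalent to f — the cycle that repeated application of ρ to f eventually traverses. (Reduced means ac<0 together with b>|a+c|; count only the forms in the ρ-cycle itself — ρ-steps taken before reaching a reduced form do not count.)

D = 85, ⌊√D⌋ = 9
descent: ρ → (7,1,-3)
descent: ρ → (-3,5,5)  [lands on river]
river: ρ → (5,5,-3)
river: ρ → (-3,7,3)
river: ρ → (3,5,-5)
river: ρ → (-5,5,3)
river: ρ → (3,7,-3)
ρ-cycle length = 6 (tail of 2 descent steps not counted)

6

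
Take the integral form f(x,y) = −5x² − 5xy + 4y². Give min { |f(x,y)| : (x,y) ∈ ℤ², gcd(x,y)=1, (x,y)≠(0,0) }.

descent: ρ → (4,5,-5)  [lands on river]
river: ρ → (-5,5,4)
river: ρ → (4,3,-6)
river: ρ → (-6,9,1)
river: ρ → (1,9,-6)
river: ρ → (-6,3,4)
closes: descent 1, river 6
min |a| on river = 1

1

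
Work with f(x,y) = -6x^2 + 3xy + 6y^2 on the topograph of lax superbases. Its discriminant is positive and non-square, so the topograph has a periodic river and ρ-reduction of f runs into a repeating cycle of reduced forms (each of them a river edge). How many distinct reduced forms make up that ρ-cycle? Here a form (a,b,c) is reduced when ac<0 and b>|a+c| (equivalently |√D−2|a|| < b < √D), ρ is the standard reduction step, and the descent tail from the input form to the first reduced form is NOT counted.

D = 153, ⌊√D⌋ = 12
river: ρ → (6,9,-3)
river: ρ → (-3,9,6)
river: ρ → (6,3,-6)
river: ρ → (-6,9,3)
river: ρ → (3,9,-6)
river: ρ → (-6,3,6)
ρ-cycle length = 6 (tail of 0 descent steps not counted)

6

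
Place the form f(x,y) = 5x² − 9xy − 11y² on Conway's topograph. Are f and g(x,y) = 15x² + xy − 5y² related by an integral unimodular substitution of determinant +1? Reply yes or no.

D₁ = 301, D₂ = 301
river cycle of f (length 10): (-11, 9, 5), (5, 11, -9), (-9, 7, 7), (7, 7, -9), (-9, 11, 5), (5, 9, -11), (-11, 13, 3), (3, 17, -1), (-1, 17, 3), (3, 13, -11)
river cycle of g (length 10): (-5, 9, 11), (11, 13, -3), (-3, 17, 1), (1, 17, -3), (-3, 13, 11), (11, 9, -5), (-5, 11, 9), (9, 7, -7), (-7, 7, 9), (9, 11, -5)
cycles differ ⇒ inequivalent

no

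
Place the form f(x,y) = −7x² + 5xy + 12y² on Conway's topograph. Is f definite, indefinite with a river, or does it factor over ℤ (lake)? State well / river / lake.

D = b²−4ac = 5² − 4·(-7)·12 = 361
D = 19² is a perfect square ⇒ form factors over ℤ ⇒ lakes

lake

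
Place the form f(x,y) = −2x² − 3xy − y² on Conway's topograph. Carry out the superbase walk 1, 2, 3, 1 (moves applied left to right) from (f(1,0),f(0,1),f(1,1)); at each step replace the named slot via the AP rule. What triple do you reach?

start (-2,-1,-6) = (f(1,0),f(0,1),f(1,1))
replace slot 1: 2·((-1)+(-6)) − (-2) = -12 → (-12,-1,-6)
replace slot 2: 2·((-12)+(-6)) − (-1) = -35 → (-12,-35,-6)
replace slot 3: 2·((-12)+(-35)) − (-6) = -88 → (-12,-35,-88)
replace slot 1: 2·((-35)+(-88)) − (-12) = -234 → (-234,-35,-88)

-234,-35,-88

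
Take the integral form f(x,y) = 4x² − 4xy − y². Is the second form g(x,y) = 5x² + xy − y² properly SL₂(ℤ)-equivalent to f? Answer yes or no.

D₁ = 32, D₂ = 21
discriminants differ ⇒ not SL₂(ℤ)-equivalent

no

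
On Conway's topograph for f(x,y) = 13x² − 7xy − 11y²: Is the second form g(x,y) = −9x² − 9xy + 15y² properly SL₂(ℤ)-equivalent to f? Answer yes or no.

D₁ = 621, D₂ = 621
river cycle of f (length 4): (-11, 7, 13), (13, 19, -5), (-5, 21, 9), (9, 15, -11)
river cycle of g (length 4): (15, 9, -9), (-9, 9, 15), (15, 21, -3), (-3, 21, 15)
cycles differ ⇒ inequivalent

no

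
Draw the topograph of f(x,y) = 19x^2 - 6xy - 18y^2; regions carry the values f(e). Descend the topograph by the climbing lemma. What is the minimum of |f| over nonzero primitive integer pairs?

descent: ρ → (-18,6,19)  [lands on river]
river: ρ → (19,32,-5)
river: ρ → (-5,28,31)
river: ρ → (31,34,-2)
river: ρ → (-2,34,31)
river: ρ → (31,28,-5)
river: ρ → (-5,32,19)
river: ρ → (19,6,-18)
river: ρ → (-18,30,7)
river: ρ → (7,26,-26)
river: ρ → (-26,26,7)
river: ρ → (7,30,-18)
closes: descent 1, river 12
min |a| on river = 2

2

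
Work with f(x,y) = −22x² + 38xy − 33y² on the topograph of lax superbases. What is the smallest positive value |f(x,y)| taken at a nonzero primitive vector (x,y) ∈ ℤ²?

translate: b→6 (≡-38 mod 44), so (22,-38,33)→(22,6,17)
flip: (22,6,17)→(17,-6,22)
reduced (well bottom): (17,-6,22) with a≤c, −a<b≤a
well minimum |f| = |-17| = 17 (negative-definite)

17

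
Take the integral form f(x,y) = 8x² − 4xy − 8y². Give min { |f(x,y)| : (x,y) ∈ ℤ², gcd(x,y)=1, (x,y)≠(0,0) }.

descent: ρ → (-8,4,8)  [lands on river]
river: ρ → (8,12,-4)
river: ρ → (-4,12,8)
river: ρ → (8,4,-8)
river: ρ → (-8,12,4)
river: ρ → (4,12,-8)
closes: descent 1, river 6
min |a| on river = 4

4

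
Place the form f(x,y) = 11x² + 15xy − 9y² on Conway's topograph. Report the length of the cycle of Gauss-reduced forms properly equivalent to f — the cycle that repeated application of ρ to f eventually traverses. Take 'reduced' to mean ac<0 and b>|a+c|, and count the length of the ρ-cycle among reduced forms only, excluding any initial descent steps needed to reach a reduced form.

D = 621, ⌊√D⌋ = 24
river: ρ → (-9,21,5)
river: ρ → (5,19,-13)
river: ρ → (-13,7,11)
river: ρ → (11,15,-9)
ρ-cycle length = 4 (tail of 0 descent steps not counted)

4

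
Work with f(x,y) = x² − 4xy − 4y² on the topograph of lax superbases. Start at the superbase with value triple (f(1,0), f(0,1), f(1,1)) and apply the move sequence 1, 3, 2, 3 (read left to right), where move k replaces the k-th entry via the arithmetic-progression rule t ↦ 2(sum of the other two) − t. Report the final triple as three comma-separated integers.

start (1,-4,-7) = (f(1,0),f(0,1),f(1,1))
replace slot 1: 2·((-4)+(-7)) − 1 = -23 → (-23,-4,-7)
replace slot 3: 2·((-23)+(-4)) − (-7) = -47 → (-23,-4,-47)
replace slot 2: 2·((-23)+(-47)) − (-4) = -136 → (-23,-136,-47)
replace slot 3: 2·((-23)+(-136)) − (-47) = -271 → (-23,-136,-271)

-23,-136,-271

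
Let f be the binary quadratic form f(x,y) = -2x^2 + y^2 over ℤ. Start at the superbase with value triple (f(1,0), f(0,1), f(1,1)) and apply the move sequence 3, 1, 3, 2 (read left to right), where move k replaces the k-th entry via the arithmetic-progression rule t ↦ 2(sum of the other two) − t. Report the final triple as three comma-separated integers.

start (-2,1,-1) = (f(1,0),f(0,1),f(1,1))
replace slot 3: 2·((-2)+1) − (-1) = -1 → (-2,1,-1)
replace slot 1: 2·(1+(-1)) − (-2) = 2 → (2,1,-1)
replace slot 3: 2·(2+1) − (-1) = 7 → (2,1,7)
replace slot 2: 2·(2+7) − 1 = 17 → (2,17,7)

2,17,7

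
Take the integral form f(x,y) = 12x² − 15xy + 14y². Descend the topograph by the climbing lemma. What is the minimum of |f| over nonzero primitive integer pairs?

translate: b→9 (≡-15 mod 24), so (12,-15,14)→(12,9,11)
flip: (12,9,11)→(11,-9,12)
reduced (well bottom): (11,-9,12) with a≤c, −a<b≤a
well minimum = a = 11

11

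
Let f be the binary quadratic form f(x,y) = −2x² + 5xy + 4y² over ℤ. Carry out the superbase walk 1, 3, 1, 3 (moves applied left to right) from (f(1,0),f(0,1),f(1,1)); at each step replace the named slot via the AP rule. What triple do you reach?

start (-2,4,7) = (f(1,0),f(0,1),f(1,1))
replace slot 1: 2·(4+7) − (-2) = 24 → (24,4,7)
replace slot 3: 2·(24+4) − 7 = 49 → (24,4,49)
replace slot 1: 2·(4+49) − 24 = 82 → (82,4,49)
replace slot 3: 2·(82+4) − 49 = 123 → (82,4,123)

82,4,123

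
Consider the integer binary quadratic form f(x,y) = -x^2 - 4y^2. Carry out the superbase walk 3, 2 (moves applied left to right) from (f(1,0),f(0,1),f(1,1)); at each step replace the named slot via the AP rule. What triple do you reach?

start (-1,-4,-5) = (f(1,0),f(0,1),f(1,1))
replace slot 3: 2·((-1)+(-4)) − (-5) = -5 → (-1,-4,-5)
replace slot 2: 2·((-1)+(-5)) − (-4) = -8 → (-1,-8,-5)

-1,-8,-5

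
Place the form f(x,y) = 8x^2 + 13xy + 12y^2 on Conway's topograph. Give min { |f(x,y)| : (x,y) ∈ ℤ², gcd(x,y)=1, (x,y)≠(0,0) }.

translate: b→-3 (≡13 mod 16), so (8,13,12)→(8,-3,7)
flip: (8,-3,7)→(7,3,8)
reduced (well bottom): (7,3,8) with a≤c, −a<b≤a
well minimum = a = 7

7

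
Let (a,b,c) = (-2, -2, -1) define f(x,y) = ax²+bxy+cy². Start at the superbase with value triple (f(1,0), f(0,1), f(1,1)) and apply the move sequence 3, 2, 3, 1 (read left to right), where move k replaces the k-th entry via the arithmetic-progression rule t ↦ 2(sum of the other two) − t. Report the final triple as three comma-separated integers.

start (-2,-1,-5) = (f(1,0),f(0,1),f(1,1))
replace slot 3: 2·((-2)+(-1)) − (-5) = -1 → (-2,-1,-1)
replace slot 2: 2·((-2)+(-1)) − (-1) = -5 → (-2,-5,-1)
replace slot 3: 2·((-2)+(-5)) − (-1) = -13 → (-2,-5,-13)
replace slot 1: 2·((-5)+(-13)) − (-2) = -34 → (-34,-5,-13)

-34,-5,-13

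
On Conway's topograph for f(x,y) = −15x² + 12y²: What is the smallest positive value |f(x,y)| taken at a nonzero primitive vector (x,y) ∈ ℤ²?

descent: ρ → (12,24,-3)  [lands on river]
river: ρ → (-3,24,12)
closes: descent 1, river 2
min |a| on river = 3

3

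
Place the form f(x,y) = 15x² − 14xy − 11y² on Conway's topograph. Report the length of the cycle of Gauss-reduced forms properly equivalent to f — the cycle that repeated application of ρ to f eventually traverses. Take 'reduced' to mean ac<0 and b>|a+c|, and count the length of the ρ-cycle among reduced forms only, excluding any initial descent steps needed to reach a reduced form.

D = 856, ⌊√D⌋ = 29
descent: ρ → (-11,14,15)  [lands on river]
river: ρ → (15,16,-10)
river: ρ → (-10,24,7)
river: ρ → (7,18,-19)
river: ρ → (-19,20,6)
river: ρ → (6,28,-3)
river: ρ → (-3,26,15)
river: ρ → (15,4,-14)
river: ρ → (-14,24,5)
river: ρ → (5,26,-9)
river: ρ → (-9,28,2)
river: ρ → (2,28,-9)
river: ρ → (-9,26,5)
river: ρ → (5,24,-14)
river: ρ → (-14,4,15)
river: ρ → (15,26,-3)
river: ρ → (-3,28,6)
river: ρ → (6,20,-19)
river: ρ → (-19,18,7)
river: ρ → (7,24,-10)
river: ρ → (-10,16,15)
river: ρ → (15,14,-11)
river: ρ → (-11,8,18)
river: ρ → (18,28,-1)
river: ρ → (-1,28,18)
river: ρ → (18,8,-11)
ρ-cycle length = 26 (tail of 1 descent step not counted)

26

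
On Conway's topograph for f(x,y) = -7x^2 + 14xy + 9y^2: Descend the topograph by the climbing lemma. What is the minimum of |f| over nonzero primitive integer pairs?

river: ρ → (9,4,-12)
river: ρ → (-12,20,1)
river: ρ → (1,20,-12)
river: ρ → (-12,4,9)
river: ρ → (9,14,-7)
river: ρ → (-7,14,9)
closes: descent 0, river 6
min |a| on river = 1

1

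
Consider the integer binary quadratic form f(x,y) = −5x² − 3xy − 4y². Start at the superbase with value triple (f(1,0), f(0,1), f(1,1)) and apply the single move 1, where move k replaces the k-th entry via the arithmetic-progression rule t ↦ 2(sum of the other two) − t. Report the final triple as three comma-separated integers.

start (-5,-4,-12) = (f(1,0),f(0,1),f(1,1))
replace slot 1: 2·((-4)+(-12)) − (-5) = -27 → (-27,-4,-12)

-27,-4,-12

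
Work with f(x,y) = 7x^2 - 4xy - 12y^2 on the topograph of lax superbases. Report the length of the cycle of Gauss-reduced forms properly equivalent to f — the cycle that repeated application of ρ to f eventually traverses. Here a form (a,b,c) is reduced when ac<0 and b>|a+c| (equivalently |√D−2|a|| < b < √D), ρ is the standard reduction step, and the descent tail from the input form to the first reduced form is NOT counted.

D = 352, ⌊√D⌋ = 18
descent: ρ → (-12,4,7)
descent: ρ → (7,10,-9)  [lands on river]
river: ρ → (-9,8,8)
river: ρ → (8,8,-9)
river: ρ → (-9,10,7)
river: ρ → (7,18,-1)
river: ρ → (-1,18,7)
ρ-cycle length = 6 (tail of 2 descent steps not counted)

6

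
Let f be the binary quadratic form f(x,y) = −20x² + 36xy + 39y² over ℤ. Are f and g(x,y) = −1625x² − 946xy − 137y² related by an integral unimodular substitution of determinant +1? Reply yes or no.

D₁ = 4416, D₂ = 4416
river cycle of f (length 12): (39, 42, -17), (-17, 60, 12), (12, 60, -17), (-17, 42, 39), (39, 36, -20), (-20, 44, 31), (31, 18, -33), (-33, 48, 16), (16, 48, -33), (-33, 18, 31), … (2 more)
river cycle of g (length 12): (-20, 36, 39), (39, 42, -17), (-17, 60, 12), (12, 60, -17), (-17, 42, 39), (39, 36, -20), (-20, 44, 31), (31, 18, -33), (-33, 48, 16), (16, 48, -33), … (2 more)
cycles coincide ⇒ equivalent

yes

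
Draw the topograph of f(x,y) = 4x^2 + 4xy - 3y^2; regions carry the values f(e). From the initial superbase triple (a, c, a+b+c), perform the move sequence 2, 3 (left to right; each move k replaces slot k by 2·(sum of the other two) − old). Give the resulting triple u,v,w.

start (4,-3,5) = (f(1,0),f(0,1),f(1,1))
replace slot 2: 2·(4+5) − (-3) = 21 → (4,21,5)
replace slot 3: 2·(4+21) − 5 = 45 → (4,21,45)

4,21,45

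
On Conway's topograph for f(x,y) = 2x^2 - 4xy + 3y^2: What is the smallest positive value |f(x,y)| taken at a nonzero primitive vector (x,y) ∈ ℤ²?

translate: b→0 (≡-4 mod 4), so (2,-4,3)→(2,0,1)
flip: (2,0,1)→(1,0,2)
reduced (well bottom): (1,0,2) with a≤c, −a<b≤a
well minimum = a = 1

1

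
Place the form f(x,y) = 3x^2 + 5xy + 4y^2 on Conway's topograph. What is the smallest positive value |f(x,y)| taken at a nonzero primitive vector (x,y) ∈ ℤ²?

translate: b→-1 (≡5 mod 6), so (3,5,4)→(3,-1,2)
flip: (3,-1,2)→(2,1,3)
reduced (well bottom): (2,1,3) with a≤c, −a<b≤a
well minimum = a = 2

2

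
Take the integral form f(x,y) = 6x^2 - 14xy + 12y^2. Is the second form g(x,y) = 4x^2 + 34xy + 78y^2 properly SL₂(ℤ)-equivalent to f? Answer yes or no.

D₁ = -92, D₂ = -92
f: translate: b→-2 (≡-14 mod 12), so (6,-14,12)→(6,-2,4)
f: flip: (6,-2,4)→(4,2,6)
f: reduced (well bottom): (4,2,6) with a≤c, −a<b≤a
g: translate: b→2 (≡34 mod 8), so (4,34,78)→(4,2,6)
g: reduced (well bottom): (4,2,6) with a≤c, −a<b≤a
reduced forms (4, 2, 6) vs (4, 2, 6) ⇒ equivalent

yes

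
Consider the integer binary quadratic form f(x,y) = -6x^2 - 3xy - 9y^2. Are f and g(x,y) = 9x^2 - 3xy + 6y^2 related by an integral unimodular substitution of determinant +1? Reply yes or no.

D₁ = -207, D₂ = -207
f is negative-definite; reduce −f:
−f: reduced (well bottom): (6,3,9) with a≤c, −a<b≤a
flip sign back: reduced form of f is (-6,-3,-9)
g: flip: (9,-3,6)→(6,3,9)
g: reduced (well bottom): (6,3,9) with a≤c, −a<b≤a
reduced forms (-6, -3, -9) vs (6, 3, 9) ⇒ inequivalent

no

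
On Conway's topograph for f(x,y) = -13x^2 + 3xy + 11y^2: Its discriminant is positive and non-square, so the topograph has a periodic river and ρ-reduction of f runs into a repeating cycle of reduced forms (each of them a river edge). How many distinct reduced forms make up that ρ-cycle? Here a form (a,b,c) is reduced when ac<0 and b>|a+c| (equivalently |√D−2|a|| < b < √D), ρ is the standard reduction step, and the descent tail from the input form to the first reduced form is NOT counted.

D = 581, ⌊√D⌋ = 24
river: ρ → (11,19,-5)
river: ρ → (-5,21,7)
river: ρ → (7,21,-5)
river: ρ → (-5,19,11)
river: ρ → (11,3,-13)
river: ρ → (-13,23,1)
river: ρ → (1,23,-13)
river: ρ → (-13,3,11)
ρ-cycle length = 8 (tail of 0 descent steps not counted)

8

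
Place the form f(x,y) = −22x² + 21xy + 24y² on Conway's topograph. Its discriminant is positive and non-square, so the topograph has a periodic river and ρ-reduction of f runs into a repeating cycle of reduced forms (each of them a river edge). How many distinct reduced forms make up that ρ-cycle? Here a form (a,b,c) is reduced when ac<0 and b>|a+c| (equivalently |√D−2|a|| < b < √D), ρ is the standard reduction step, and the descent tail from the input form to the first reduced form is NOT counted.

D = 2553, ⌊√D⌋ = 50
river: ρ → (24,27,-19)
river: ρ → (-19,49,2)
river: ρ → (2,47,-43)
river: ρ → (-43,39,6)
river: ρ → (6,45,-22)
river: ρ → (-22,43,8)
river: ρ → (8,37,-37)
river: ρ → (-37,37,8)
river: ρ → (8,43,-22)
river: ρ → (-22,45,6)
river: ρ → (6,39,-43)
river: ρ → (-43,47,2)
river: ρ → (2,49,-19)
river: ρ → (-19,27,24)
river: ρ → (24,21,-22)
river: ρ → (-22,23,23)
river: ρ → (23,23,-22)
river: ρ → (-22,21,24)
ρ-cycle length = 18 (tail of 0 descent steps not counted)

18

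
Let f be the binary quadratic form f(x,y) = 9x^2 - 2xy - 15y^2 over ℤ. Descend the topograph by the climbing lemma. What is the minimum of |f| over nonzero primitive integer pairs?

descent: ρ → (-15,2,9)
descent: ρ → (9,16,-8)  [lands on river]
river: ρ → (-8,16,9)
river: ρ → (9,20,-4)
river: ρ → (-4,20,9)
closes: descent 2, river 4
min |a| on river = 4

4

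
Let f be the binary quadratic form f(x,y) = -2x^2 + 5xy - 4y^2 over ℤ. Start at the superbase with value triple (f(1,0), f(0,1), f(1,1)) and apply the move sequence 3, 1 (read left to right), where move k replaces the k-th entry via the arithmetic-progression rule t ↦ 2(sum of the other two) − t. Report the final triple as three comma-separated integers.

start (-2,-4,-1) = (f(1,0),f(0,1),f(1,1))
replace slot 3: 2·((-2)+(-4)) − (-1) = -11 → (-2,-4,-11)
replace slot 1: 2·((-4)+(-11)) − (-2) = -28 → (-28,-4,-11)

-28,-4,-11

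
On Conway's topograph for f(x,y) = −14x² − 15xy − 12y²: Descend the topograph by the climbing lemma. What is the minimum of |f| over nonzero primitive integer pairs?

translate: b→-13 (≡15 mod 28), so (14,15,12)→(14,-13,11)
flip: (14,-13,11)→(11,13,14)
translate: b→-9 (≡13 mod 22), so (11,13,14)→(11,-9,12)
reduced (well bottom): (11,-9,12) with a≤c, −a<b≤a
well minimum |f| = |-11| = 11 (negative-definite)

11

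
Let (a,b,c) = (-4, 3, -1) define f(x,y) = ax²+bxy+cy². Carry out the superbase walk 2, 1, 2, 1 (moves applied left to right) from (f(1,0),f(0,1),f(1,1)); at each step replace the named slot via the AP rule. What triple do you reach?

start (-4,-1,-2) = (f(1,0),f(0,1),f(1,1))
replace slot 2: 2·((-4)+(-2)) − (-1) = -11 → (-4,-11,-2)
replace slot 1: 2·((-11)+(-2)) − (-4) = -22 → (-22,-11,-2)
replace slot 2: 2·((-22)+(-2)) − (-11) = -37 → (-22,-37,-2)
replace slot 1: 2·((-37)+(-2)) − (-22) = -56 → (-56,-37,-2)

-56,-37,-2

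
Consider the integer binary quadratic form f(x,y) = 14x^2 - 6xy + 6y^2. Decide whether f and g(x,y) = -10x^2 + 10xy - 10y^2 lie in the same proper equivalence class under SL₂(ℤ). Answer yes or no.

D₁ = -300, D₂ = -300
f: flip: (14,-6,6)→(6,6,14)
f: reduced (well bottom): (6,6,14) with a≤c, −a<b≤a
g is negative-definite; reduce −g:
−g: translate: b→10 (≡-10 mod 20), so (10,-10,10)→(10,10,10)
−g: reduced (well bottom): (10,10,10) with a≤c, −a<b≤a
flip sign back: reduced form of g is (-10,-10,-10)
reduced forms (6, 6, 14) vs (-10, -10, -10) ⇒ inequivalent

no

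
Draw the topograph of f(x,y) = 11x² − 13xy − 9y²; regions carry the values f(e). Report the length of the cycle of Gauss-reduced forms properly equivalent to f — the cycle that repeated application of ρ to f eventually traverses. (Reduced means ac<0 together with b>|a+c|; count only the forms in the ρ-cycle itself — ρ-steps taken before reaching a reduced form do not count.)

D = 565, ⌊√D⌋ = 23
descent: ρ → (-9,13,11)  [lands on river]
river: ρ → (11,9,-11)
river: ρ → (-11,13,9)
river: ρ → (9,23,-1)
river: ρ → (-1,23,9)
river: ρ → (9,13,-11)
river: ρ → (-11,9,11)
river: ρ → (11,13,-9)
river: ρ → (-9,23,1)
river: ρ → (1,23,-9)
ρ-cycle length = 10 (tail of 1 descent step not counted)

10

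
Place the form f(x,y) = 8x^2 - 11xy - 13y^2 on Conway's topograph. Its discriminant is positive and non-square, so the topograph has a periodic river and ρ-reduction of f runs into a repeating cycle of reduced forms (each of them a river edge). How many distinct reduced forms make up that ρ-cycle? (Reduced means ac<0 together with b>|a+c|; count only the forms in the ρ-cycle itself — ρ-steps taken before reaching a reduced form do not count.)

D = 537, ⌊√D⌋ = 23
descent: ρ → (-13,11,8)  [lands on river]
river: ρ → (8,21,-3)
river: ρ → (-3,21,8)
river: ρ → (8,11,-13)
river: ρ → (-13,15,6)
river: ρ → (6,21,-4)
river: ρ → (-4,19,11)
river: ρ → (11,3,-12)
river: ρ → (-12,21,2)
river: ρ → (2,23,-1)
river: ρ → (-1,23,2)
river: ρ → (2,21,-12)
river: ρ → (-12,3,11)
river: ρ → (11,19,-4)
river: ρ → (-4,21,6)
river: ρ → (6,15,-13)
ρ-cycle length = 16 (tail of 1 descent step not counted)

16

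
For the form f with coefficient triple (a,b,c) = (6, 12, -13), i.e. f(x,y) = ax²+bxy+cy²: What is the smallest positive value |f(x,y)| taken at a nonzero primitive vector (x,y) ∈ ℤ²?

river: ρ → (-13,14,5)
river: ρ → (5,16,-10)
river: ρ → (-10,4,11)
river: ρ → (11,18,-3)
river: ρ → (-3,18,11)
river: ρ → (11,4,-10)
river: ρ → (-10,16,5)
river: ρ → (5,14,-13)
river: ρ → (-13,12,6)
river: ρ → (6,12,-13)
closes: descent 0, river 10
min |a| on river = 3

3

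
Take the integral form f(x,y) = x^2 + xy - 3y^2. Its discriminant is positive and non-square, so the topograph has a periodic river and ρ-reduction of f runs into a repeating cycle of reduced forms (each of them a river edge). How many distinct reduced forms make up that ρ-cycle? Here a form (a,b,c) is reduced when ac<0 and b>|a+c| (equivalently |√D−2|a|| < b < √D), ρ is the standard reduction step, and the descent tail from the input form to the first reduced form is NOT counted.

D = 13, ⌊√D⌋ = 3
descent: ρ → (-3,-1,1)
descent: ρ → (1,3,-1)  [lands on river]
river: ρ → (-1,3,1)
ρ-cycle length = 2 (tail of 2 descent steps not counted)

2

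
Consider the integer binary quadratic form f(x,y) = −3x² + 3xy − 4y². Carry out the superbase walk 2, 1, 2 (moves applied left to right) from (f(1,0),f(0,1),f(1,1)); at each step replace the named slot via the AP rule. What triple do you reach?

start (-3,-4,-4) = (f(1,0),f(0,1),f(1,1))
replace slot 2: 2·((-3)+(-4)) − (-4) = -10 → (-3,-10,-4)
replace slot 1: 2·((-10)+(-4)) − (-3) = -25 → (-25,-10,-4)
replace slot 2: 2·((-25)+(-4)) − (-10) = -48 → (-25,-48,-4)

-25,-48,-4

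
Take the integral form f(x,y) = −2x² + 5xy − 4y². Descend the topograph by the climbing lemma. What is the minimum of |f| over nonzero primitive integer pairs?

translate: b→-1 (≡-5 mod 4), so (2,-5,4)→(2,-1,1)
flip: (2,-1,1)→(1,1,2)
reduced (well bottom): (1,1,2) with a≤c, −a<b≤a
well minimum |f| = |-1| = 1 (negative-definite)

1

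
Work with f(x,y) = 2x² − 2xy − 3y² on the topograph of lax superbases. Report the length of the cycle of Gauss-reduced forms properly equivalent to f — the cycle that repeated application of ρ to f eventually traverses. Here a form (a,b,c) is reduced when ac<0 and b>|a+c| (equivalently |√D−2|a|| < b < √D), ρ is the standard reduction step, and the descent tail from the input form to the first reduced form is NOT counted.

D = 28, ⌊√D⌋ = 5
descent: ρ → (-3,2,2)  [lands on river]
river: ρ → (2,2,-3)
river: ρ → (-3,4,1)
river: ρ → (1,4,-3)
ρ-cycle length = 4 (tail of 1 descent step not counted)

4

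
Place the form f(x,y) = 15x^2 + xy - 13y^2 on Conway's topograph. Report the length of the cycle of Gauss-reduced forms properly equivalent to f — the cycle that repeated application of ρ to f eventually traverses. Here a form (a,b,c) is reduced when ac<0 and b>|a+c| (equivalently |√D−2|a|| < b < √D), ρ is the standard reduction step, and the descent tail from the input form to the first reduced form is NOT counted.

D = 781, ⌊√D⌋ = 27
descent: ρ → (-13,25,3)  [lands on river]
river: ρ → (3,23,-21)
river: ρ → (-21,19,5)
river: ρ → (5,21,-17)
river: ρ → (-17,13,9)
river: ρ → (9,23,-7)
river: ρ → (-7,19,15)
river: ρ → (15,11,-11)
river: ρ → (-11,11,15)
river: ρ → (15,19,-7)
river: ρ → (-7,23,9)
river: ρ → (9,13,-17)
river: ρ → (-17,21,5)
river: ρ → (5,19,-21)
river: ρ → (-21,23,3)
river: ρ → (3,25,-13)
river: ρ → (-13,27,1)
river: ρ → (1,27,-13)
ρ-cycle length = 18 (tail of 1 descent step not counted)

18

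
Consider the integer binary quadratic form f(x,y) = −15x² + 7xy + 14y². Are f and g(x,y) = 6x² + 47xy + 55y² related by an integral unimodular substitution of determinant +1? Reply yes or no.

D₁ = 889, D₂ = 889
river cycle of f (length 42): (14, 21, -8), (-8, 27, 5), (5, 23, -18), (-18, 13, 10), (10, 27, -4), (-4, 29, 3), (3, 25, -22), (-22, 19, 6), (6, 29, -2), (-2, 27, 20), … (32 more)
river cycle of g (length 42): (6, 23, -15), (-15, 7, 14), (14, 21, -8), (-8, 27, 5), (5, 23, -18), (-18, 13, 10), (10, 27, -4), (-4, 29, 3), (3, 25, -22), (-22, 19, 6), … (32 more)
cycles coincide ⇒ equivalent

yes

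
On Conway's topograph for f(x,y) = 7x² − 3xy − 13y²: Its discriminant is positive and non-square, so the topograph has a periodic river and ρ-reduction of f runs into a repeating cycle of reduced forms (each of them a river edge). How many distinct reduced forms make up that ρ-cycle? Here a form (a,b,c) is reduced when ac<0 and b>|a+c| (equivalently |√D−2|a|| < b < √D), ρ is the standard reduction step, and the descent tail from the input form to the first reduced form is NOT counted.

D = 373, ⌊√D⌋ = 19
descent: ρ → (-13,3,7)
descent: ρ → (7,11,-9)  [lands on river]
river: ρ → (-9,7,9)
river: ρ → (9,11,-7)
river: ρ → (-7,17,3)
river: ρ → (3,19,-1)
river: ρ → (-1,19,3)
river: ρ → (3,17,-7)
river: ρ → (-7,11,9)
river: ρ → (9,7,-9)
river: ρ → (-9,11,7)
river: ρ → (7,17,-3)
river: ρ → (-3,19,1)
river: ρ → (1,19,-3)
river: ρ → (-3,17,7)
ρ-cycle length = 14 (tail of 2 descent steps not counted)

14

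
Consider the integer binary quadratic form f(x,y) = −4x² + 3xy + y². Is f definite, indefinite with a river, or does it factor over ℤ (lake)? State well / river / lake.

D = b²−4ac = 3² − 4·(-4)·1 = 25
D = 5² is a perfect square ⇒ form factors over ℤ ⇒ lakes

lake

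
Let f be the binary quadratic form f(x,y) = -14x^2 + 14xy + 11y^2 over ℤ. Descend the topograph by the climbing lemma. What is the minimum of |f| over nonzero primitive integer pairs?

river: ρ → (11,8,-17)
river: ρ → (-17,26,2)
river: ρ → (2,26,-17)
river: ρ → (-17,8,11)
river: ρ → (11,14,-14)
river: ρ → (-14,14,11)
closes: descent 0, river 6
min |a| on river = 2

2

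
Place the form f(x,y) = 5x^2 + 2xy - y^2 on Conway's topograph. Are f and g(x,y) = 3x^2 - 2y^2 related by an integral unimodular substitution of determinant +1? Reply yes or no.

D₁ = 24, D₂ = 24
river cycle of f (length 2): (-1, 4, 2), (2, 4, -1)
river cycle of g (length 2): (-2, 4, 1), (1, 4, -2)
cycles differ ⇒ inequivalent

no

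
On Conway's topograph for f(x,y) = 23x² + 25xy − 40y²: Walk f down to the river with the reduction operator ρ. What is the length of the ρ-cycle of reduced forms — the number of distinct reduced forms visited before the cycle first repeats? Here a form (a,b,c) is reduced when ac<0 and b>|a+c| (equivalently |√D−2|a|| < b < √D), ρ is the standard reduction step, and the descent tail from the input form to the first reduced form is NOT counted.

D = 4305, ⌊√D⌋ = 65
river: ρ → (-40,55,8)
river: ρ → (8,57,-33)
river: ρ → (-33,9,32)
river: ρ → (32,55,-10)
river: ρ → (-10,65,2)
river: ρ → (2,63,-42)
river: ρ → (-42,21,23)
river: ρ → (23,25,-40)
ρ-cycle length = 8 (tail of 0 descent steps not counted)

8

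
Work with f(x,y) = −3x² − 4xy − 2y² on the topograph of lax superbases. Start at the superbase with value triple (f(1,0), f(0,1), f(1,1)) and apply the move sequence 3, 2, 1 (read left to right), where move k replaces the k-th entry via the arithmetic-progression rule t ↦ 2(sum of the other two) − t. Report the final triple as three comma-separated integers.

start (-3,-2,-9) = (f(1,0),f(0,1),f(1,1))
replace slot 3: 2·((-3)+(-2)) − (-9) = -1 → (-3,-2,-1)
replace slot 2: 2·((-3)+(-1)) − (-2) = -6 → (-3,-6,-1)
replace slot 1: 2·((-6)+(-1)) − (-3) = -11 → (-11,-6,-1)

-11,-6,-1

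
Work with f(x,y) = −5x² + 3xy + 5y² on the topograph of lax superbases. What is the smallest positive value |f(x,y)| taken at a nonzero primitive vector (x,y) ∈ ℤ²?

river: ρ → (5,7,-3)
river: ρ → (-3,5,7)
river: ρ → (7,9,-1)
river: ρ → (-1,9,7)
river: ρ → (7,5,-3)
river: ρ → (-3,7,5)
river: ρ → (5,3,-5)
river: ρ → (-5,7,3)
river: ρ → (3,5,-7)
river: ρ → (-7,9,1)
river: ρ → (1,9,-7)
river: ρ → (-7,5,3)
river: ρ → (3,7,-5)
river: ρ → (-5,3,5)
closes: descent 0, river 14
min |a| on river = 1

1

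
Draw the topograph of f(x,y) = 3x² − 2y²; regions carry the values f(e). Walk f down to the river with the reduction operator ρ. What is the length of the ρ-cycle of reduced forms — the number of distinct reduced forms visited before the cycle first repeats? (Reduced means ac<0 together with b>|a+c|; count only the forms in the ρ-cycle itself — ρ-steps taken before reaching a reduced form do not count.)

D = 24, ⌊√D⌋ = 4
descent: ρ → (-2,4,1)  [lands on river]
river: ρ → (1,4,-2)
ρ-cycle length = 2 (tail of 1 descent step not counted)

2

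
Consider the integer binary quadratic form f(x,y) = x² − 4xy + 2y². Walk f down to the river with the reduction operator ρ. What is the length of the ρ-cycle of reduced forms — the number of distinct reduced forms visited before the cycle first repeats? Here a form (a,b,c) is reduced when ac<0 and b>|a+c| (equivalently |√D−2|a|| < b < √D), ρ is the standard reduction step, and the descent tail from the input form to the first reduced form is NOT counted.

D = 8, ⌊√D⌋ = 2
descent: ρ → (2,0,-1)
descent: ρ → (-1,2,1)  [lands on river]
river: ρ → (1,2,-1)
ρ-cycle length = 2 (tail of 2 descent steps not counted)

2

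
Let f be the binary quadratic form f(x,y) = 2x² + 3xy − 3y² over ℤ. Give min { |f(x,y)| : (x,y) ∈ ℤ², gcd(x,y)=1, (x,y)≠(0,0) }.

river: ρ → (-3,3,2)
river: ρ → (2,5,-1)
river: ρ → (-1,5,2)
river: ρ → (2,3,-3)
closes: descent 0, river 4
min |a| on river = 1

1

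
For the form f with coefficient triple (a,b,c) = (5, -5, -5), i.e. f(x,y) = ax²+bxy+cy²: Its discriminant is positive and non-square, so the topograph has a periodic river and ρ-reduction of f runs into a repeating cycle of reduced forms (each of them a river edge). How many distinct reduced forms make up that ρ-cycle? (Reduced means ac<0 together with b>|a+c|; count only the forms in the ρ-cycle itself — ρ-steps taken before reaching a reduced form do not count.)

D = 125, ⌊√D⌋ = 11
descent: ρ → (-5,5,5)  [lands on river]
river: ρ → (5,5,-5)
ρ-cycle length = 2 (tail of 1 descent step not counted)

2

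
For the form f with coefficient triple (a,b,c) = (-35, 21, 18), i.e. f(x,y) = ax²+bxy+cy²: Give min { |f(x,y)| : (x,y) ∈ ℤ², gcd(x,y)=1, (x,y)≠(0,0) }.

river: ρ → (18,51,-5)
river: ρ → (-5,49,28)
river: ρ → (28,7,-26)
river: ρ → (-26,45,9)
river: ρ → (9,45,-26)
river: ρ → (-26,7,28)
river: ρ → (28,49,-5)
river: ρ → (-5,51,18)
river: ρ → (18,21,-35)
river: ρ → (-35,49,4)
river: ρ → (4,47,-47)
river: ρ → (-47,47,4)
river: ρ → (4,49,-35)
river: ρ → (-35,21,18)
closes: descent 0, river 14
min |a| on river = 4

4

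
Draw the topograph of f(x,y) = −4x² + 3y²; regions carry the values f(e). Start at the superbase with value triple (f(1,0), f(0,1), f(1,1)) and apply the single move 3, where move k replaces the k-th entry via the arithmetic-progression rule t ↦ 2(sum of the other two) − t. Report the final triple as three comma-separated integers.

start (-4,3,-1) = (f(1,0),f(0,1),f(1,1))
replace slot 3: 2·((-4)+3) − (-1) = -1 → (-4,3,-1)

-4,3,-1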